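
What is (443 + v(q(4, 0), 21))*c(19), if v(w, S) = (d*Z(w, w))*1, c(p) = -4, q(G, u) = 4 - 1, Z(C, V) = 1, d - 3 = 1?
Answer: -1788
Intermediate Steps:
d = 4 (d = 3 + 1 = 4)
q(G, u) = 3
v(w, S) = 4 (v(w, S) = (4*1)*1 = 4*1 = 4)
(443 + v(q(4, 0), 21))*c(19) = (443 + 4)*(-4) = 447*(-4) = -1788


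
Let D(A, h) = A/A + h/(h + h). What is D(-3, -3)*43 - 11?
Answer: 107/2 ≈ 53.500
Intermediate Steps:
D(A, h) = 3/2 (D(A, h) = 1 + h/((2*h)) = 1 + h*(1/(2*h)) = 1 + 1/2 = 3/2)
D(-3, -3)*43 - 11 = (3/2)*43 - 11 = 129/2 - 11 = 107/2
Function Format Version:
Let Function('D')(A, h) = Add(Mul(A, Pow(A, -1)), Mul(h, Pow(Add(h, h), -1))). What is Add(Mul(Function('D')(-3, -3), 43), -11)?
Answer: Rational(107, 2) ≈ 53.500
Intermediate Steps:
Function('D')(A, h) = Rational(3, 2) (Function('D')(A, h) = Add(1, Mul(h, Pow(Mul(2, h), -1))) = Add(1, Mul(h, Mul(Rational(1, 2), Pow(h, -1)))) = Add(1, Rational(1, 2)) = Rational(3, 2))
Add(Mul(Function('D')(-3, -3), 43), -11) = Add(Mul(Rational(3, 2), 43), -11) = Add(Rational(129, 2), -11) = Rational(107, 2)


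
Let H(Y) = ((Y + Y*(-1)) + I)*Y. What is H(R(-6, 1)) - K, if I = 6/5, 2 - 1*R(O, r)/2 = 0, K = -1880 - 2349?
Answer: 21169/5 ≈ 4233.8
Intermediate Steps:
K = -4229
R(O, r) = 4 (R(O, r) = 4 - 2*0 = 4 + 0 = 4)
I = 6/5 (I = 6*(⅕) = 6/5 ≈ 1.2000)
H(Y) = 6*Y/5 (H(Y) = ((Y + Y*(-1)) + 6/5)*Y = ((Y - Y) + 6/5)*Y = (0 + 6/5)*Y = 6*Y/5)
H(R(-6, 1)) - K = (6/5)*4 - 1*(-4229) = 24/5 + 4229 = 21169/5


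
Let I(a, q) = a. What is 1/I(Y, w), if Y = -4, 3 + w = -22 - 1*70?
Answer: -¼ ≈ -0.25000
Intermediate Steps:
w = -95 (w = -3 + (-22 - 1*70) = -3 + (-22 - 70) = -3 - 92 = -95)
1/I(Y, w) = 1/(-4) = -¼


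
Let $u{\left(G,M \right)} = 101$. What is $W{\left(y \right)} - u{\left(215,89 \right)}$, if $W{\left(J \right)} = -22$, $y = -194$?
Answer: $-123$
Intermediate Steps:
$W{\left(y \right)} - u{\left(215,89 \right)} = -22 - 101 = -123$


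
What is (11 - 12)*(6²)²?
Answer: -1296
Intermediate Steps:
(11 - 12)*(6²)² = -1*36² = -1*1296 = -1296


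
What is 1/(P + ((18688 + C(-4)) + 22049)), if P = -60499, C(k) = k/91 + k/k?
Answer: -91/1798255 ≈ -5.0605e-5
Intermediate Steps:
C(k) = 1 + k/91 (C(k) = k*(1/91) + 1 = k/91 + 1 = 1 + k/91)
1/(P + ((18688 + C(-4)) + 22049)) = 1/(-60499 + ((18688 + (1 + (1/91)*(-4))) + 22049)) = 1/(-60499 + ((18688 + (1 - 4/91)) + 22049)) = 1/(-60499 + ((18688 + 87/91) + 22049)) = 1/(-60499 + (1700695/91 + 22049)) = 1/(-60499 + 3707154/91) = 1/(-1798255/91) = -91/1798255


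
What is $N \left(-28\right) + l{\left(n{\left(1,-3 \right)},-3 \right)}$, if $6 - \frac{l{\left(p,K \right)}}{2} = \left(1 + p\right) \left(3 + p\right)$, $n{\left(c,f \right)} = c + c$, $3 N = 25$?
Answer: $- \frac{754}{3} \approx -251.33$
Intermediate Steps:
$N = \frac{25}{3}$ ($N = \frac{1}{3} \cdot 25 = \frac{25}{3} \approx 8.3333$)
$n{\left(c,f \right)} = 2 c$
$l{\left(p,K \right)} = 12 - 2 \left(1 + p\right) \left(3 + p\right)$
$N \left(-28\right) + l{\left(n{\left(1,-3 \right)},-3 \right)} = \frac{25}{3} \left(-28\right) - \left(-6 + 8 + 8 \cdot 2 \cdot 1\right) = - \frac{700}{3} - \left(10 + 8\right) = - \frac{700}{3} - 18 = - \frac{754}{3}$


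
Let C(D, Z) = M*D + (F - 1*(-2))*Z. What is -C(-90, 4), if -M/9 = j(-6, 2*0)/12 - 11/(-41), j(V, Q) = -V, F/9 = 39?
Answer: -83407/41 ≈ -2034.3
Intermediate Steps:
F = 351 (F = 9*39 = 351)
M = -567/82 (M = -9*(-1*(-6)/12 - 11/(-41)) = -9*(6*(1/12) - 11*(-1/41)) = -9*(½ + 11/41) = -9*63/82 = -567/82 ≈ -6.9146)
C(D, Z) = 353*Z - 567*D/82 (C(D, Z) = -567*D/82 + (351 - 1*(-2))*Z = -567*D/82 + (351 + 2)*Z = -567*D/82 + 353*Z = 353*Z - 567*D/82)
-C(-90, 4) = -(353*4 - 567/82*(-90)) = -(1412 + 25515/41) = -1*83407/41 = -83407/41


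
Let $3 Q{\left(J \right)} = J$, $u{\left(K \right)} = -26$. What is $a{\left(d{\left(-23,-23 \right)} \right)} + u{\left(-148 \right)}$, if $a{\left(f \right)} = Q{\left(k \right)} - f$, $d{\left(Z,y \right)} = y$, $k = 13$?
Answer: $\frac{4}{3} \approx 1.3333$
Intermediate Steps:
$Q{\left(J \right)} = \frac{J}{3}$
$a{\left(f \right)} = \frac{13}{3} - f$ ($a{\left(f \right)} = \frac{1}{3} \cdot 13 - f = \frac{13}{3} - f$)
$a{\left(d{\left(-23,-23 \right)} \right)} + u{\left(-148 \right)} = \left(\frac{13}{3} - -23\right) - 26 = \left(\frac{13}{3} + 23\right) - 26 = \frac{82}{3} - 26 = \frac{4}{3}$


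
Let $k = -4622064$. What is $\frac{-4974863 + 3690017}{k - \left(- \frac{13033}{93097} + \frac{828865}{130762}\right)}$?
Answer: $\frac{5213712304267748}{18755667423442085} \approx 0.27798$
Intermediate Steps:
$\frac{-4974863 + 3690017}{k - \left(- \frac{13033}{93097} + \frac{828865}{130762}\right)} = \frac{-4974863 + 3690017}{-4622064 - \left(- \frac{13033}{93097} + \frac{828865}{130762}\right)} = - \frac{1284846}{-4622064 - \frac{75460623759}{12173549914}} = - \frac{1284846}{- \frac{56267002270326255}{12173549914}} = \left(-1284846\right) \left(- \frac{12173549914}{56267002270326255}\right) = \frac{5213712304267748}{18755667423442085}$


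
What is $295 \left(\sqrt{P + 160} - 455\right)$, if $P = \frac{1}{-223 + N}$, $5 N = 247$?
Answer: $-134225 + \frac{1475 \sqrt{1205435}}{434} \approx -1.3049 \cdot 10^{5}$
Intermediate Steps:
$N = \frac{247}{5}$ ($N = \frac{1}{5} \cdot 247 = \frac{247}{5} \approx 49.4$)
$P = - \frac{5}{868}$ ($P = \frac{1}{-223 + \frac{247}{5}} = \frac{1}{- \frac{868}{5}} = - \frac{5}{868} \approx -0.0057604$)
$295 \left(\sqrt{P + 160} - 455\right) = 295 \left(\sqrt{- \frac{5}{868} + 160} - 455\right) = 295 \left(\sqrt{\frac{138875}{868}} - 455\right) = 295 \left(\frac{5 \sqrt{1205435}}{434} - 455\right) = 295 \left(-455 + \frac{5 \sqrt{1205435}}{434}\right) = -134225 + \frac{1475 \sqrt{1205435}}{434}$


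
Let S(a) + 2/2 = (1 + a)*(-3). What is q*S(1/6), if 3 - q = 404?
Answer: 3609/2 ≈ 1804.5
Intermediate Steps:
q = -401 (q = 3 - 1*404 = 3 - 404 = -401)
S(a) = -4 - 3*a (S(a) = -1 + (1 + a)*(-3) = -1 + (-3 - 3*a) = -4 - 3*a)
q*S(1/6) = -401*(-4 - 3/6) = -401*(-4 - 3*⅙) = -401*(-4 - ½) = -401*(-9/2) = 3609/2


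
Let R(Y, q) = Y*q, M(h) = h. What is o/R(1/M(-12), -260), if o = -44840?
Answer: -26904/13 ≈ -2069.5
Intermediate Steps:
o/R(1/M(-12), -260) = -44840/(-260/(-12)) = -44840/((-1/12*(-260))) = -44840/65/3 = -44840*3/65 = -26904/13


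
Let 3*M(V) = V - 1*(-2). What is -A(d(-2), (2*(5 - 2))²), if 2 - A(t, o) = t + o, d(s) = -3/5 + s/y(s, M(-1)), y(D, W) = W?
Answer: 137/5 ≈ 27.400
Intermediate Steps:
M(V) = ⅔ + V/3 (M(V) = (V - 1*(-2))/3 = (V + 2)/3 = (2 + V)/3 = ⅔ + V/3)
d(s) = -⅗ + 3*s (d(s) = -3/5 + s/(⅔ + (⅓)*(-1)) = -3*⅕ + s/(⅔ - ⅓) = -⅗ + s/(⅓) = -⅗ + s*3 = -⅗ + 3*s)
A(t, o) = 2 - o - t (A(t, o) = 2 - (t + o) = 2 - (o + t) = 2 + (-o - t) = 2 - o - t)
-A(d(-2), (2*(5 - 2))²) = -(2 - (2*(5 - 2))² - (-⅗ + 3*(-2))) = -(2 - (2*3)² - (-⅗ - 6)) = -(2 - 1*6² - 1*(-33/5)) = -(2 - 1*36 + 33/5) = -(2 - 36 + 33/5) = -1*(-137/5) = 137/5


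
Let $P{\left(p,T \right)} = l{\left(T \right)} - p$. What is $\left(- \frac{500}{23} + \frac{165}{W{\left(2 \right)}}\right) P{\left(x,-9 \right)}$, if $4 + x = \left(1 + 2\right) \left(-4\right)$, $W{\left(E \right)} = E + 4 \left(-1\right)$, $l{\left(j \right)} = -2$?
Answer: $- \frac{33565}{23} \approx -1459.3$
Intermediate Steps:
$W{\left(E \right)} = -4 + E$ ($W{\left(E \right)} = E - 4 = -4 + E$)
$x = -16$ ($x = -4 + \left(1 + 2\right) \left(-4\right) = -4 + 3 \left(-4\right) = -4 - 12 = -16$)
$P{\left(p,T \right)} = -2 - p$
$\left(- \frac{500}{23} + \frac{165}{W{\left(2 \right)}}\right) P{\left(x,-9 \right)} = \left(- \frac{500}{23} + \frac{165}{-4 + 2}\right) \left(-2 - -16\right) = \left(\left(-500\right) \frac{1}{23} + \frac{165}{-2}\right) \left(-2 + 16\right) = \left(- \frac{500}{23} + 165 \left(- \frac{1}{2}\right)\right) 14 = \left(- \frac{500}{23} - \frac{165}{2}\right) 14 = \left(- \frac{4795}{46}\right) 14 = - \frac{33565}{23}$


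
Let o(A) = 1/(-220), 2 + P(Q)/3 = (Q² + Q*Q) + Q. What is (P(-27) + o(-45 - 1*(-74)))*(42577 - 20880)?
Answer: 20463286883/220 ≈ 9.3015e+7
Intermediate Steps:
P(Q) = -6 + 3*Q + 6*Q² (P(Q) = -6 + 3*((Q² + Q*Q) + Q) = -6 + 3*((Q² + Q²) + Q) = -6 + 3*(2*Q² + Q) = -6 + 3*(Q + 2*Q²) = -6 + (3*Q + 6*Q²) = -6 + 3*Q + 6*Q²)
o(A) = -1/220
(P(-27) + o(-45 - 1*(-74)))*(42577 - 20880) = ((-6 + 3*(-27) + 6*(-27)²) - 1/220)*(42577 - 20880) = ((-6 - 81 + 6*729) - 1/220)*21697 = ((-6 - 81 + 4374) - 1/220)*21697 = (4287 - 1/220)*21697 = (943139/220)*21697 = 20463286883/220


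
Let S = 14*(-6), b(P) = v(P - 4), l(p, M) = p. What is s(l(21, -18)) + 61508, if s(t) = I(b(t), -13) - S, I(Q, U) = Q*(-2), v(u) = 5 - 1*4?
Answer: 61590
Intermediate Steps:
v(u) = 1 (v(u) = 5 - 4 = 1)
b(P) = 1
S = -84
I(Q, U) = -2*Q
s(t) = 82 (s(t) = -2*1 - 1*(-84) = -2 + 84 = 82)
s(l(21, -18)) + 61508 = 82 + 61508 = 61590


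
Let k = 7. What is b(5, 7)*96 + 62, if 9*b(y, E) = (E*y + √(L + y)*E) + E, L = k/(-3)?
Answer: 510 + 448*√6/9 ≈ 631.93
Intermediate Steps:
L = -7/3 (L = 7/(-3) = 7*(-⅓) = -7/3 ≈ -2.3333)
b(y, E) = E/9 + E*y/9 + E*√(-7/3 + y)/9 (b(y, E) = ((E*y + √(-7/3 + y)*E) + E)/9 = ((E*y + E*√(-7/3 + y)) + E)/9 = (E + E*y + E*√(-7/3 + y))/9 = E/9 + E*y/9 + E*√(-7/3 + y)/9)
b(5, 7)*96 + 62 = ((1/27)*7*(3 + √(-21 + 9*5) + 3*5))*96 + 62 = ((1/27)*7*(3 + √(-21 + 45) + 15))*96 + 62 = ((1/27)*7*(3 + √24 + 15))*96 + 62 = ((1/27)*7*(3 + 2*√6 + 15))*96 + 62 = ((1/27)*7*(18 + 2*√6))*96 + 62 = (14/3 + 14*√6/27)*96 + 62 = (448 + 448*√6/9) + 62 = 510 + 448*√6/9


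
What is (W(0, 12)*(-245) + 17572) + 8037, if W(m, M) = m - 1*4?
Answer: 26589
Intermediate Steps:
W(m, M) = -4 + m (W(m, M) = m - 4 = -4 + m)
(W(0, 12)*(-245) + 17572) + 8037 = ((-4 + 0)*(-245) + 17572) + 8037 = (-4*(-245) + 17572) + 8037 = (980 + 17572) + 8037 = 18552 + 8037 = 26589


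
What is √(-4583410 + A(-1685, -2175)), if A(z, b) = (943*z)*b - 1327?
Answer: 2*√862848097 ≈ 58749.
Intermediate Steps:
A(z, b) = -1327 + 943*b*z (A(z, b) = 943*b*z - 1327 = -1327 + 943*b*z)
√(-4583410 + A(-1685, -2175)) = √(-4583410 + (-1327 + 943*(-2175)*(-1685))) = √(-4583410 + (-1327 + 3455977125)) = √(-4583410 + 3455975798) = √3451392388 = 2*√862848097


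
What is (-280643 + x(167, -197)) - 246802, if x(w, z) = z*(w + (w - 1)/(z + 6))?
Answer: -106993002/191 ≈ -5.6017e+5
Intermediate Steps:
x(w, z) = z*(w + (-1 + w)/(6 + z))
(-280643 + x(167, -197)) - 246802 = (-280643 - 197*(-1 + 7*167 + 167*(-197))/(6 - 197)) - 246802 = (-280643 - 197*(-1 + 1169 - 32899)/(-191)) - 246802 = (-280643 - 197*(-1/191)*(-31731)) - 246802 = (-280643 - 6251007/191) - 246802 = -59853820/191 - 246802 = -106993002/191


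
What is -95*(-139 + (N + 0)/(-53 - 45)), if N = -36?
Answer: 645335/49 ≈ 13170.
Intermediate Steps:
-95*(-139 + (N + 0)/(-53 - 45)) = -95*(-139 + (-36 + 0)/(-53 - 45)) = -95*(-139 - 36/(-98)) = -95*(-139 - 36*(-1/98)) = -95*(-139 + 18/49) = -95*(-6793/49) = 645335/49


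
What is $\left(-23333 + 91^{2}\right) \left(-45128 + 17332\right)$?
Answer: $418385392$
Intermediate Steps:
$\left(-23333 + 91^{2}\right) \left(-45128 + 17332\right) = \left(-23333 + 8281\right) \left(-27796\right) = \left(-15052\right) \left(-27796\right) = 418385392$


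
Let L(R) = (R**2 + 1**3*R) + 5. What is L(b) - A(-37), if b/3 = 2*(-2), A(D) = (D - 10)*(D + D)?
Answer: -3341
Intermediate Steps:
A(D) = 2*D*(-10 + D) (A(D) = (-10 + D)*(2*D) = 2*D*(-10 + D))
b = -12 (b = 3*(2*(-2)) = 3*(-4) = -12)
L(R) = 5 + R + R**2 (L(R) = (R**2 + 1*R) + 5 = (R**2 + R) + 5 = (R + R**2) + 5 = 5 + R + R**2)
L(b) - A(-37) = (5 - 12 + (-12)**2) - 2*(-37)*(-10 - 37) = (5 - 12 + 144) - 2*(-37)*(-47) = 137 - 1*3478 = 137 - 3478 = -3341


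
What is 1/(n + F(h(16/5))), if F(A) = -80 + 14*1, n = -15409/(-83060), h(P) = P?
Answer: -83060/5466551 ≈ -0.015194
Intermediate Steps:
n = 15409/83060 (n = -15409*(-1/83060) = 15409/83060 ≈ 0.18552)
F(A) = -66 (F(A) = -80 + 14 = -66)
1/(n + F(h(16/5))) = 1/(15409/83060 - 66) = 1/(-5466551/83060) = -83060/5466551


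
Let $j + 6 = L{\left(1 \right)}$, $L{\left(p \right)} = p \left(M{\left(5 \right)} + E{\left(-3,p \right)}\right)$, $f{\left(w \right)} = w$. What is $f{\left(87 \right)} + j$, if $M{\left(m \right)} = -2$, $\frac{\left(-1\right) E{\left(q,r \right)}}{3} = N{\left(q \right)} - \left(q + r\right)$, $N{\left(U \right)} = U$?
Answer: $82$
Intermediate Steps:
$E{\left(q,r \right)} = 3 r$ ($E{\left(q,r \right)} = - 3 \left(q - \left(q + r\right)\right) = - 3 \left(- r\right) = 3 r$)
$L{\left(p \right)} = p \left(-2 + 3 p\right)$
$j = -5$ ($j = -6 + 1 \left(-2 + 3 \cdot 1\right) = -6 + 1 \left(-2 + 3\right) = -6 + 1 \cdot 1 = -6 + 1 = -5$)
$f{\left(87 \right)} + j = 87 - 5 = 82$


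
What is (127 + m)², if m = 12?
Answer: 19321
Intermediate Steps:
(127 + m)² = (127 + 12)² = 139² = 19321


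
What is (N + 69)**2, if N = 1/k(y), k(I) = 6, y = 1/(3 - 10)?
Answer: 172225/36 ≈ 4784.0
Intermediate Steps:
y = -1/7 (y = 1/(-7) = -1/7 ≈ -0.14286)
N = 1/6 ≈ 0.16667
(N + 69)**2 = (1/6 + 69)**2 = (415/6)**2 = 172225/36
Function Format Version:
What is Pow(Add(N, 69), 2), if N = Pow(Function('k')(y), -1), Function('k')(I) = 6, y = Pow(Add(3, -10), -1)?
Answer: Rational(172225, 36) ≈ 4784.0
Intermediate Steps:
y = Rational(-1, 7) (y = Pow(-7, -1) = Rational(-1, 7) ≈ -0.14286)
N = Rational(1, 6) (N = Pow(6, -1) = Rational(1, 6) ≈ 0.16667)
Pow(Add(N, 69), 2) = Pow(Add(Rational(1, 6), 69), 2) = Pow(Rational(415, 6), 2) = Rational(172225, 36)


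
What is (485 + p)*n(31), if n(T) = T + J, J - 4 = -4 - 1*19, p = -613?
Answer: -1536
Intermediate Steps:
J = -19 (J = 4 + (-4 - 1*19) = 4 + (-4 - 19) = 4 - 23 = -19)
n(T) = -19 + T (n(T) = T - 19 = -19 + T)
(485 + p)*n(31) = (485 - 613)*(-19 + 31) = -128*12 = -1536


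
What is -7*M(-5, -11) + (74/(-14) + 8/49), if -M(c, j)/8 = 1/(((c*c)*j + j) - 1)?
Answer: -10683/2009 ≈ -5.3176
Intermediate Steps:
M(c, j) = -8/(-1 + j + j*c**2) (M(c, j) = -8/(((c*c)*j + j) - 1) = -8/((c**2*j + j) - 1) = -8/((j*c**2 + j) - 1) = -8/((j + j*c**2) - 1) = -8/(-1 + j + j*c**2))
-7*M(-5, -11) + (74/(-14) + 8/49) = -(-56)/(-1 - 11 - 11*(-5)**2) + (74/(-14) + 8/49) = -(-56)/(-1 - 11 - 11*25) + (74*(-1/14) + 8*(1/49)) = -(-56)/(-1 - 11 - 275) + (-37/7 + 8/49) = -(-56)/(-287) - 251/49 = -(-56)*(-1)/287 - 251/49 = -7*8/287 - 251/49 = -8/41 - 251/49 = -10683/2009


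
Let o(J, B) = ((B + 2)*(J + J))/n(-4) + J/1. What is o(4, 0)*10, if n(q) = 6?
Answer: 200/3 ≈ 66.667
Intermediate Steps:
o(J, B) = J + J*(2 + B)/3 (o(J, B) = ((B + 2)*(J + J))/6 + J/1 = ((2 + B)*(2*J))*(1/6) + J*1 = (2*J*(2 + B))*(1/6) + J = J*(2 + B)/3 + J = J + J*(2 + B)/3)
o(4, 0)*10 = ((1/3)*4*(5 + 0))*10 = ((1/3)*4*5)*10 = (20/3)*10 = 200/3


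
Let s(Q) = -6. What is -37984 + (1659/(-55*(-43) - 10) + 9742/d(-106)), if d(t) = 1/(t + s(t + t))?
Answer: -886333527/785 ≈ -1.1291e+6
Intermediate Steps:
d(t) = 1/(-6 + t) (d(t) = 1/(t - 6) = 1/(-6 + t))
-37984 + (1659/(-55*(-43) - 10) + 9742/d(-106)) = -37984 + (1659/(-55*(-43) - 10) + 9742/(1/(-6 - 106))) = -37984 + (1659/(2365 - 10) + 9742/(1/(-112))) = -37984 + (1659/2355 + 9742/(-1/112)) = -37984 + (1659*(1/2355) + 9742*(-112)) = -37984 + (553/785 - 1091104) = -37984 - 856516087/785 = -886333527/785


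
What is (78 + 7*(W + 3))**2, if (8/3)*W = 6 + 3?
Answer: 962361/64 ≈ 15037.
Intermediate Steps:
W = 27/8 (W = 3*(6 + 3)/8 = (3/8)*9 = 27/8 ≈ 3.3750)
(78 + 7*(W + 3))**2 = (78 + 7*(27/8 + 3))**2 = (78 + 7*(51/8))**2 = (78 + 357/8)**2 = (981/8)**2 = 962361/64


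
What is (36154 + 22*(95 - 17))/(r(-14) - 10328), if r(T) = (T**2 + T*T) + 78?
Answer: -18935/4929 ≈ -3.8415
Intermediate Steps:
r(T) = 78 + 2*T**2 (r(T) = (T**2 + T**2) + 78 = 2*T**2 + 78 = 78 + 2*T**2)
(36154 + 22*(95 - 17))/(r(-14) - 10328) = (36154 + 22*(95 - 17))/((78 + 2*(-14)**2) - 10328) = (36154 + 22*78)/((78 + 2*196) - 10328) = (36154 + 1716)/((78 + 392) - 10328) = 37870/(470 - 10328) = 37870/(-9858) = 37870*(-1/9858) = -18935/4929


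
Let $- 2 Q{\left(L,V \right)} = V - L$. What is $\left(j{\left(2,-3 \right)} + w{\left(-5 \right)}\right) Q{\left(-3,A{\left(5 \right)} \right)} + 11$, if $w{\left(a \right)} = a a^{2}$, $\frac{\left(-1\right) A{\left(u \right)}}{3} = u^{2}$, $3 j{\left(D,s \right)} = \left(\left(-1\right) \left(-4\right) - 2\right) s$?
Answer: $-4561$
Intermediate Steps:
$j{\left(D,s \right)} = \frac{2 s}{3}$ ($j{\left(D,s \right)} = \frac{\left(\left(-1\right) \left(-4\right) - 2\right) s}{3} = \frac{\left(4 - 2\right) s}{3} = \frac{2 s}{3}$)
$A{\left(u \right)} = - 3 u^{2}$
$w{\left(a \right)} = a^{3}$
$Q{\left(L,V \right)} = \frac{L}{2} - \frac{V}{2}$ ($Q{\left(L,V \right)} = - \frac{V - L}{2} = \frac{L}{2} - \frac{V}{2}$)
$\left(j{\left(2,-3 \right)} + w{\left(-5 \right)}\right) Q{\left(-3,A{\left(5 \right)} \right)} + 11 = \left(\frac{2}{3} \left(-3\right) + \left(-5\right)^{3}\right) \left(\frac{1}{2} \left(-3\right) - \frac{\left(-3\right) 5^{2}}{2}\right) + 11 = \left(-2 - 125\right) \left(- \frac{3}{2} - \frac{\left(-3\right) 25}{2}\right) + 11 = - 127 \left(- \frac{3}{2} - - \frac{75}{2}\right) + 11 = - 127 \left(- \frac{3}{2} + \frac{75}{2}\right) + 11 = \left(-127\right) 36 + 11 = -4572 + 11 = -4561$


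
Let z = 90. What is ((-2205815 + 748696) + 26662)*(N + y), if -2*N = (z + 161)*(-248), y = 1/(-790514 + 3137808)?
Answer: -104505152324064849/2347294 ≈ -4.4522e+10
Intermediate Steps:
y = 1/2347294 ≈ 4.2602e-7
N = 31124 (N = -(90 + 161)*(-248)/2 = -251*(-248)/2 = -1/2*(-62248) = 31124)
((-2205815 + 748696) + 26662)*(N + y) = ((-2205815 + 748696) + 26662)*(31124 + 1/2347294) = (-1457119 + 26662)*(73057178457/2347294) = -1430457*73057178457/2347294 = -104505152324064849/2347294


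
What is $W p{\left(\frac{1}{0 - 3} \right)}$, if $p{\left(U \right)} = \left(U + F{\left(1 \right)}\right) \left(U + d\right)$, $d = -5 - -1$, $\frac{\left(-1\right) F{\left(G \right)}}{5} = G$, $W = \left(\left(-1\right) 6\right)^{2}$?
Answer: $832$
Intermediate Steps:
$W = 36$ ($W = \left(-6\right)^{2} = 36$)
$F{\left(G \right)} = - 5 G$
$d = -4$ ($d = -5 + 1 = -4$)
$p{\left(U \right)} = \left(-5 + U\right) \left(-4 + U\right)$ ($p{\left(U \right)} = \left(U - 5\right) \left(U - 4\right) = \left(U - 5\right) \left(-4 + U\right) = \left(-5 + U\right) \left(-4 + U\right)$)
$W p{\left(\frac{1}{0 - 3} \right)} = 36 \left(20 + \left(\frac{1}{0 - 3}\right)^{2} - \frac{9}{0 - 3}\right) = 36 \left(20 + \left(\frac{1}{-3}\right)^{2} - \frac{9}{-3}\right) = 36 \left(20 + \left(- \frac{1}{3}\right)^{2} - -3\right) = 36 \left(20 + \frac{1}{9} + 3\right) = 36 \cdot \frac{208}{9} = 832$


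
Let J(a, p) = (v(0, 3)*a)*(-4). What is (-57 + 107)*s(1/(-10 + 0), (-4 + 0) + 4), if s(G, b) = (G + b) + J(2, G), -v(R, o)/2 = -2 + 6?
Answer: 3195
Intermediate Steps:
v(R, o) = -8 (v(R, o) = -2*(-2 + 6) = -2*4 = -8)
J(a, p) = 32*a (J(a, p) = -8*a*(-4) = 32*a)
s(G, b) = 64 + G + b (s(G, b) = (G + b) + 32*2 = (G + b) + 64 = 64 + G + b)
(-57 + 107)*s(1/(-10 + 0), (-4 + 0) + 4) = (-57 + 107)*(64 + 1/(-10 + 0) + ((-4 + 0) + 4)) = 50*(64 + 1/(-10) + (-4 + 4)) = 50*(64 - ⅒ + 0) = 50*(639/10) = 3195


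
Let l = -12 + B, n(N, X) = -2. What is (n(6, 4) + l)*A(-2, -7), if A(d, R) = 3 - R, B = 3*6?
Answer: 40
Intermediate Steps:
B = 18
l = 6 (l = -12 + 18 = 6)
(n(6, 4) + l)*A(-2, -7) = (-2 + 6)*(3 - 1*(-7)) = 4*(3 + 7) = 4*10 = 40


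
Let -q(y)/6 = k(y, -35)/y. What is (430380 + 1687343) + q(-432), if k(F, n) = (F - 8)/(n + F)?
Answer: 8900789824/4203 ≈ 2.1177e+6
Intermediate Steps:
k(F, n) = (-8 + F)/(F + n)
q(y) = -6*(-8 + y)/(y*(-35 + y)) (q(y) = -6*(-8 + y)/(y - 35)/y = -6*(-8 + y)/(-35 + y)/y = -6*(-8 + y)/(y*(-35 + y)))
(430380 + 1687343) + q(-432) = (430380 + 1687343) + 6*(8 - 1*(-432))/(-432*(-35 - 432)) = 2117723 + 6*(-1/432)*(8 + 432)/(-467) = 2117723 + 6*(-1/432)*(-1/467)*440 = 2117723 + 55/4203 = 8900789824/4203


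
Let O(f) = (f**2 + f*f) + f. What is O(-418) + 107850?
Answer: 456880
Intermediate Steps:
O(f) = f + 2*f**2 (O(f) = (f**2 + f**2) + f = 2*f**2 + f = f + 2*f**2)
O(-418) + 107850 = -418*(1 + 2*(-418)) + 107850 = -418*(1 - 836) + 107850 = -418*(-835) + 107850 = 349030 + 107850 = 456880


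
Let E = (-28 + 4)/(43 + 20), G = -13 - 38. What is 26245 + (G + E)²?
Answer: 12738286/441 ≈ 28885.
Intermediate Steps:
G = -51
E = -8/21 (E = -24/63 = -24*1/63 = -8/21 ≈ -0.38095)
26245 + (G + E)² = 26245 + (-51 - 8/21)² = 26245 + (-1079/21)² = 26245 + 1164241/441 = 12738286/441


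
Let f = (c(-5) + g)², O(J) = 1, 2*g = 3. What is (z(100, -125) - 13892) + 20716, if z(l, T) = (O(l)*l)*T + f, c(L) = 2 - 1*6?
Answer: -22679/4 ≈ -5669.8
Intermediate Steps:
g = 3/2 (g = (½)*3 = 3/2 ≈ 1.5000)
c(L) = -4 (c(L) = 2 - 6 = -4)
f = 25/4 (f = (-4 + 3/2)² = (-5/2)² = 25/4 ≈ 6.2500)
z(l, T) = 25/4 + T*l (z(l, T) = (1*l)*T + 25/4 = l*T + 25/4 = T*l + 25/4 = 25/4 + T*l)
(z(100, -125) - 13892) + 20716 = ((25/4 - 125*100) - 13892) + 20716 = ((25/4 - 12500) - 13892) + 20716 = (-49975/4 - 13892) + 20716 = -105543/4 + 20716 = -22679/4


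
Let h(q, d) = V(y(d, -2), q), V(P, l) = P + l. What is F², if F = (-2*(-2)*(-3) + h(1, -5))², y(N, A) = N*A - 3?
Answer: 256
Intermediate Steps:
y(N, A) = -3 + A*N (y(N, A) = A*N - 3 = -3 + A*N)
h(q, d) = -3 + q - 2*d (h(q, d) = (-3 - 2*d) + q = -3 + q - 2*d)
F = 16 (F = (-2*(-2)*(-3) + (-3 + 1 - 2*(-5)))² = (4*(-3) + (-3 + 1 + 10))² = (-12 + 8)² = (-4)² = 16)
F² = 16² = 256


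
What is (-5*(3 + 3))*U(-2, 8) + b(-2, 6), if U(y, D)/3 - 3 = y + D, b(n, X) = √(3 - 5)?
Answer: -810 + I*√2 ≈ -810.0 + 1.4142*I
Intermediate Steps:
b(n, X) = I*√2 (b(n, X) = √(-2) = I*√2)
U(y, D) = 9 + 3*D + 3*y (U(y, D) = 9 + 3*(y + D) = 9 + 3*(D + y) = 9 + (3*D + 3*y) = 9 + 3*D + 3*y)
(-5*(3 + 3))*U(-2, 8) + b(-2, 6) = (-5*(3 + 3))*(9 + 3*8 + 3*(-2)) + I*√2 = (-5*6)*(9 + 24 - 6) + I*√2 = -30*27 + I*√2 = -810 + I*√2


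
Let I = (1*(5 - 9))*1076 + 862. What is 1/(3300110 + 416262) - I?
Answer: 12791752425/3716372 ≈ 3442.0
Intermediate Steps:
I = -3442 (I = (1*(-4))*1076 + 862 = -4*1076 + 862 = -4304 + 862 = -3442)
1/(3300110 + 416262) - I = 1/(3300110 + 416262) - 1*(-3442) = 1/3716372 + 3442 = 12791752425/3716372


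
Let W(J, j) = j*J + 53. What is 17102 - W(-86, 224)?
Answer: 36313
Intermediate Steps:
W(J, j) = 53 + J*j (W(J, j) = J*j + 53 = 53 + J*j)
17102 - W(-86, 224) = 17102 - (53 - 86*224) = 17102 - (53 - 19264) = 17102 - 1*(-19211) = 17102 + 19211 = 36313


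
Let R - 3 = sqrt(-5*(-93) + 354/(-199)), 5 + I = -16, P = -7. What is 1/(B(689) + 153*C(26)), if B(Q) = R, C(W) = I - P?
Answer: -141887/303465566 - sqrt(18344019)/910396698 ≈ -0.00047226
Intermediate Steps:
I = -21 (I = -5 - 16 = -21)
C(W) = -14 (C(W) = -21 - 1*(-7) = -21 + 7 = -14)
R = 3 + sqrt(18344019)/199 (R = 3 + sqrt(-5*(-93) + 354/(-199)) = 3 + sqrt(465 + 354*(-1/199)) = 3 + sqrt(465 - 354/199) = 3 + sqrt(92181/199) = 3 + sqrt(18344019)/199 ≈ 24.523)
B(Q) = 3 + sqrt(18344019)/199
1/(B(689) + 153*C(26)) = 1/((3 + sqrt(18344019)/199) + 153*(-14)) = 1/((3 + sqrt(18344019)/199) - 2142) = 1/(-2139 + sqrt(18344019)/199)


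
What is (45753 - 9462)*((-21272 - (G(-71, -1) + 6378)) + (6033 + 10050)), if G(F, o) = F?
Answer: -417201336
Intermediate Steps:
(45753 - 9462)*((-21272 - (G(-71, -1) + 6378)) + (6033 + 10050)) = (45753 - 9462)*((-21272 - (-71 + 6378)) + (6033 + 10050)) = 36291*((-21272 - 1*6307) + 16083) = 36291*((-21272 - 6307) + 16083) = 36291*(-27579 + 16083) = 36291*(-11496) = -417201336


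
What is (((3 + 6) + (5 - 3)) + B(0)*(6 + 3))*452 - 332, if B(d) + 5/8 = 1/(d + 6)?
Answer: 5551/2 ≈ 2775.5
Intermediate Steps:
B(d) = -5/8 + 1/(6 + d) (B(d) = -5/8 + 1/(d + 6) = -5/8 + 1/(6 + d))
(((3 + 6) + (5 - 3)) + B(0)*(6 + 3))*452 - 332 = (((3 + 6) + (5 - 3)) + ((-22 - 5*0)/(8*(6 + 0)))*(6 + 3))*452 - 332 = ((9 + 2) + ((⅛)*(-22 + 0)/6)*9)*452 - 332 = (11 + ((⅛)*(⅙)*(-22))*9)*452 - 332 = (11 - 11/24*9)*452 - 332 = (11 - 33/8)*452 - 332 = (55/8)*452 - 332 = 6215/2 - 332 = 5551/2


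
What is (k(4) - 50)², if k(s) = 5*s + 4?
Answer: 676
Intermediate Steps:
k(s) = 4 + 5*s
(k(4) - 50)² = ((4 + 5*4) - 50)² = ((4 + 20) - 50)² = (24 - 50)² = (-26)² = 676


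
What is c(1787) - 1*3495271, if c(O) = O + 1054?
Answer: -3492430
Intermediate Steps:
c(O) = 1054 + O
c(1787) - 1*3495271 = (1054 + 1787) - 1*3495271 = 2841 - 3495271 = -3492430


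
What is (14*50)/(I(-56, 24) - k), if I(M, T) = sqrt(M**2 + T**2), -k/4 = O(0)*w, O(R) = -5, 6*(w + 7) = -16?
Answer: 2625/653 - 3150*sqrt(58)/18937 ≈ 2.7531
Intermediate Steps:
w = -29/3 (w = -7 + (1/6)*(-16) = -7 - 8/3 = -29/3 ≈ -9.6667)
k = -580/3 (k = -(-20)*(-29)/3 = -4*145/3 = -580/3 ≈ -193.33)
(14*50)/(I(-56, 24) - k) = (14*50)/(sqrt((-56)**2 + 24**2) - 1*(-580/3)) = 700/(sqrt(3136 + 576) + 580/3) = 700/(sqrt(3712) + 580/3) = 700/(8*sqrt(58) + 580/3) = 700/(580/3 + 8*sqrt(58))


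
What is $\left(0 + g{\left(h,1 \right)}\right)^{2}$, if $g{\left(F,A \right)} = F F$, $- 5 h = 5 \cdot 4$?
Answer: $256$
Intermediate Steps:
$h = -4$ ($h = - \frac{5 \cdot 4}{5} = \left(- \frac{1}{5}\right) 20 = -4$)
$g{\left(F,A \right)} = F^{2}$
$\left(0 + g{\left(h,1 \right)}\right)^{2} = \left(0 + \left(-4\right)^{2}\right)^{2} = \left(0 + 16\right)^{2} = 16^{2} = 256$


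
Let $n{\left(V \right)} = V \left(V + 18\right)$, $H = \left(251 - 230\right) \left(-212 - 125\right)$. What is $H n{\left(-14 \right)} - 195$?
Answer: $396117$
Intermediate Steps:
$H = -7077$ ($H = 21 \left(-337\right) = -7077$)
$n{\left(V \right)} = V \left(18 + V\right)$
$H n{\left(-14 \right)} - 195 = - 7077 \left(- 14 \left(18 - 14\right)\right) - 195 = - 7077 \left(\left(-14\right) 4\right) - 195 = \left(-7077\right) \left(-56\right) - 195 = 396312 - 195 = 396117$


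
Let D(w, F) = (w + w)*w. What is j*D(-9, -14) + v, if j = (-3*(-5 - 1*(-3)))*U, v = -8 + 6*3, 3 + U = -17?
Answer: -19430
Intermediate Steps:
U = -20 (U = -3 - 17 = -20)
D(w, F) = 2*w² (D(w, F) = (2*w)*w = 2*w²)
v = 10 (v = -8 + 18 = 10)
j = -120 (j = -3*(-5 - 1*(-3))*(-20) = -3*(-5 + 3)*(-20) = -3*(-2)*(-20) = 6*(-20) = -120)
j*D(-9, -14) + v = -240*(-9)² + 10 = -240*81 + 10 = -120*162 + 10 = -19440 + 10 = -19430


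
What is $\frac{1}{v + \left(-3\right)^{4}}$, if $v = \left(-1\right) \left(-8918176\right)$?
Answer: $\frac{1}{8918257} \approx 1.1213 \cdot 10^{-7}$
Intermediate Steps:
$v = 8918176$
$\frac{1}{v + \left(-3\right)^{4}} = \frac{1}{8918176 + \left(-3\right)^{4}} = \frac{1}{8918176 + 81} = \frac{1}{8918257}$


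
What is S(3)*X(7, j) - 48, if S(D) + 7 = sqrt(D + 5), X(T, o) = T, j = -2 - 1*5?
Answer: -97 + 14*sqrt(2) ≈ -77.201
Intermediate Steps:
j = -7 (j = -2 - 5 = -7)
S(D) = -7 + sqrt(5 + D) (S(D) = -7 + sqrt(D + 5) = -7 + sqrt(5 + D))
S(3)*X(7, j) - 48 = (-7 + sqrt(5 + 3))*7 - 48 = (-7 + sqrt(8))*7 - 48 = (-7 + 2*sqrt(2))*7 - 48 = (-49 + 14*sqrt(2)) - 48 = -97 + 14*sqrt(2)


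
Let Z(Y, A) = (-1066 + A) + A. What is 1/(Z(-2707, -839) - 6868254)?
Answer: -1/6870998 ≈ -1.4554e-7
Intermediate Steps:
Z(Y, A) = -1066 + 2*A
1/(Z(-2707, -839) - 6868254) = 1/((-1066 + 2*(-839)) - 6868254) = 1/((-1066 - 1678) - 6868254) = 1/(-2744 - 6868254) = 1/(-6870998) = -1/6870998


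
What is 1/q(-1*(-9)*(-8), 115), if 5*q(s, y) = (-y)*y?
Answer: -1/2645 ≈ -0.00037807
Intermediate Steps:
q(s, y) = -y²/5 (q(s, y) = ((-y)*y)/5 = (-y²)/5 = -y²/5)
1/q(-1*(-9)*(-8), 115) = 1/(-⅕*115²) = 1/(-⅕*13225) = 1/(-2645) = -1/2645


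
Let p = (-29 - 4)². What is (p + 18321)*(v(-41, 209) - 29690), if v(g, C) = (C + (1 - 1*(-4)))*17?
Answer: -505669320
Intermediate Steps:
v(g, C) = 85 + 17*C (v(g, C) = (C + (1 + 4))*17 = (C + 5)*17 = (5 + C)*17 = 85 + 17*C)
p = 1089 (p = (-33)² = 1089)
(p + 18321)*(v(-41, 209) - 29690) = (1089 + 18321)*((85 + 17*209) - 29690) = 19410*((85 + 3553) - 29690) = 19410*(3638 - 29690) = 19410*(-26052) = -505669320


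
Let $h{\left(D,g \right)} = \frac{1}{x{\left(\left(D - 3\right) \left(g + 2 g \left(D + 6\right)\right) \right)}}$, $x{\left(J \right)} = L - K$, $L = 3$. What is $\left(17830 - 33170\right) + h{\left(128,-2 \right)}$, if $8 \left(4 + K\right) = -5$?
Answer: $- \frac{935732}{61} \approx -15340.0$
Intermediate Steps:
$K = - \frac{37}{8}$ ($K = -4 + \frac{1}{8} \left(-5\right) = -4 - \frac{5}{8} = - \frac{37}{8} \approx -4.625$)
$x{\left(J \right)} = \frac{61}{8}$ ($x{\left(J \right)} = 3 - - \frac{37}{8} = 3 + \frac{37}{8} = \frac{61}{8}$)
$h{\left(D,g \right)} = \frac{8}{61}$ ($h{\left(D,g \right)} = \frac{1}{\frac{61}{8}} = \frac{8}{61}$)
$\left(17830 - 33170\right) + h{\left(128,-2 \right)} = \left(17830 - 33170\right) + \frac{8}{61} = -15340 + \frac{8}{61} = - \frac{935732}{61}$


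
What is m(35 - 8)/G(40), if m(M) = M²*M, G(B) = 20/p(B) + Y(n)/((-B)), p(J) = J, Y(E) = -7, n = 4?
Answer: 29160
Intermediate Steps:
G(B) = 27/B (G(B) = 20/B - 7*(-1/B) = 20/B - (-7)/B = 20/B + 7/B = 27/B)
m(M) = M³
m(35 - 8)/G(40) = (35 - 8)³/((27/40)) = 27³/((27*(1/40))) = 19683/(27/40) = 19683*(40/27) = 29160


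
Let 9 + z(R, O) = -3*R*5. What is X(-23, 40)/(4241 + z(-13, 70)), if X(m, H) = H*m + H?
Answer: -880/4427 ≈ -0.19878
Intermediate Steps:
X(m, H) = H + H*m
z(R, O) = -9 - 15*R (z(R, O) = -9 - 3*R*5 = -9 - 15*R)
X(-23, 40)/(4241 + z(-13, 70)) = (40*(1 - 23))/(4241 + (-9 - 15*(-13))) = (40*(-22))/(4241 + (-9 + 195)) = -880/(4241 + 186) = -880/4427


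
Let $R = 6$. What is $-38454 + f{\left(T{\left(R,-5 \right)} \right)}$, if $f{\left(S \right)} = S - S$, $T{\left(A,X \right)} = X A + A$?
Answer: $-38454$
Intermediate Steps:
$T{\left(A,X \right)} = A + A X$ ($T{\left(A,X \right)} = A X + A = A + A X$)
$f{\left(S \right)} = 0$
$-38454 + f{\left(T{\left(R,-5 \right)} \right)} = -38454 + 0 = -38454$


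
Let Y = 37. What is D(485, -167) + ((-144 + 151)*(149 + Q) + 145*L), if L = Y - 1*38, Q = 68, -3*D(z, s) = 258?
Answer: 1288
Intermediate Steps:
D(z, s) = -86 (D(z, s) = -⅓*258 = -86)
L = -1 (L = 37 - 1*38 = 37 - 38 = -1)
D(485, -167) + ((-144 + 151)*(149 + Q) + 145*L) = -86 + ((-144 + 151)*(149 + 68) + 145*(-1)) = -86 + (7*217 - 145) = -86 + (1519 - 145) = -86 + 1374 = 1288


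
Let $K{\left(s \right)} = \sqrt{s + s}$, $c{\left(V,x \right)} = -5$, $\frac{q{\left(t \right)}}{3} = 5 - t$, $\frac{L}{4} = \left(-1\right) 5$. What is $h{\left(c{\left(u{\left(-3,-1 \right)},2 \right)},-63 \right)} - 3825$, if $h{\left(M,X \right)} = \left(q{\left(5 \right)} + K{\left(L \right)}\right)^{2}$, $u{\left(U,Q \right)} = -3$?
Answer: $-3865$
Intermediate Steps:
$L = -20$ ($L = 4 \left(\left(-1\right) 5\right) = 4 \left(-5\right) = -20$)
$q{\left(t \right)} = 15 - 3 t$ ($q{\left(t \right)} = 3 \left(5 - t\right) = 15 - 3 t$)
$K{\left(s \right)} = \sqrt{2} \sqrt{s}$ ($K{\left(s \right)} = \sqrt{2 s} = \sqrt{2} \sqrt{s}$)
$h{\left(M,X \right)} = -40$ ($h{\left(M,X \right)} = \left(\left(15 - 15\right) + \sqrt{2} \sqrt{-20}\right)^{2} = \left(\left(15 - 15\right) + \sqrt{2} \cdot 2 i \sqrt{5}\right)^{2} = \left(0 + 2 i \sqrt{10}\right)^{2} = \left(2 i \sqrt{10}\right)^{2} = -40$)
$h{\left(c{\left(u{\left(-3,-1 \right)},2 \right)},-63 \right)} - 3825 = -40 - 3825 = -3865$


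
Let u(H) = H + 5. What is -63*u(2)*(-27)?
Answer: 11907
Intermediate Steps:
u(H) = 5 + H
-63*u(2)*(-27) = -63*(5 + 2)*(-27) = -63*7*(-27) = -441*(-27) = 11907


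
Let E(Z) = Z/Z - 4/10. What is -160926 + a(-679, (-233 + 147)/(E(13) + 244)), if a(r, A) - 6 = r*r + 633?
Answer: 300754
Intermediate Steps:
E(Z) = ⅗ (E(Z) = 1 - 4*⅒ = 1 - ⅖ = ⅗)
a(r, A) = 639 + r² (a(r, A) = 6 + (r*r + 633) = 6 + (r² + 633) = 6 + (633 + r²) = 639 + r²)
-160926 + a(-679, (-233 + 147)/(E(13) + 244)) = -160926 + (639 + (-679)²) = -160926 + (639 + 461041) = -160926 + 461680 = 300754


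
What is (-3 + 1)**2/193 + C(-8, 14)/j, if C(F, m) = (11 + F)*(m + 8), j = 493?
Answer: 14710/95149 ≈ 0.15460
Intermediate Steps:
C(F, m) = (8 + m)*(11 + F) (C(F, m) = (11 + F)*(8 + m) = (8 + m)*(11 + F))
(-3 + 1)**2/193 + C(-8, 14)/j = (-3 + 1)**2/193 + (88 + 8*(-8) + 11*14 - 8*14)/493 = (-2)**2*(1/193) + (88 - 64 + 154 - 112)*(1/493) = 4*(1/193) + 66*(1/493) = 4/193 + 66/493 = 14710/95149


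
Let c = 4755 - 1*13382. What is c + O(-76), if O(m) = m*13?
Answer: -9615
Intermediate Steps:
O(m) = 13*m
c = -8627 (c = 4755 - 13382 = -8627)
c + O(-76) = -8627 + 13*(-76) = -8627 - 988 = -9615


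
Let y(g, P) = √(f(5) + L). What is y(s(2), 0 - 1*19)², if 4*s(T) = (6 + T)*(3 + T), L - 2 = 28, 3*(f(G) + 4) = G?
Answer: 83/3 ≈ 27.667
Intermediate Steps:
f(G) = -4 + G/3
L = 30 (L = 2 + 28 = 30)
s(T) = (3 + T)*(6 + T)/4 (s(T) = ((6 + T)*(3 + T))/4 = ((3 + T)*(6 + T))/4 = (3 + T)*(6 + T)/4)
y(g, P) = √249/3 (y(g, P) = √((-4 + (⅓)*5) + 30) = √((-4 + 5/3) + 30) = √(-7/3 + 30) = √(83/3) = √249/3)
y(s(2), 0 - 1*19)² = (√249/3)² = 83/3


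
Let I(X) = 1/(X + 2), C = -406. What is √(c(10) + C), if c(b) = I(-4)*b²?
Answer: 2*I*√114 ≈ 21.354*I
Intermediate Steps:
I(X) = 1/(2 + X)
c(b) = -b²/2 (c(b) = b²/(2 - 4) = b²/(-2) = -b²/2)
√(c(10) + C) = √(-½*10² - 406) = √(-½*100 - 406) = √(-50 - 406) = √(-456) = 2*I*√114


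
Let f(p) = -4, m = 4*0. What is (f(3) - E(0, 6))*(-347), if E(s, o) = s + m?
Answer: 1388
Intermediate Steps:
m = 0
E(s, o) = s (E(s, o) = s + 0 = s)
(f(3) - E(0, 6))*(-347) = (-4 - 1*0)*(-347) = (-4 + 0)*(-347) = -4*(-347) = 1388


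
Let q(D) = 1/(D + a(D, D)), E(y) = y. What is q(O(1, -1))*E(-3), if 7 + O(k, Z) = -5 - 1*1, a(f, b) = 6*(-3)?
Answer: 3/31 ≈ 0.096774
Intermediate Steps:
a(f, b) = -18
O(k, Z) = -13 (O(k, Z) = -7 + (-5 - 1*1) = -7 + (-5 - 1) = -7 - 6 = -13)
q(D) = 1/(-18 + D) (q(D) = 1/(D - 18) = 1/(-18 + D))
q(O(1, -1))*E(-3) = -3/(-18 - 13) = -3/(-31) = -1/31*(-3) = 3/31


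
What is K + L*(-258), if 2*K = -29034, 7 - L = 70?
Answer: 1737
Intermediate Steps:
L = -63 (L = 7 - 1*70 = 7 - 70 = -63)
K = -14517 (K = (½)*(-29034) = -14517)
K + L*(-258) = -14517 - 63*(-258) = -14517 + 16254 = 1737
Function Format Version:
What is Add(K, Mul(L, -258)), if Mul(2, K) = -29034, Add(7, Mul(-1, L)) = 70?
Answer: 1737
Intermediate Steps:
L = -63 (L = Add(7, Mul(-1, 70)) = Add(7, -70) = -63)
K = -14517 (K = Mul(Rational(1, 2), -29034) = -14517)
Add(K, Mul(L, -258)) = Add(-14517, Mul(-63, -258)) = Add(-14517, 16254) = 1737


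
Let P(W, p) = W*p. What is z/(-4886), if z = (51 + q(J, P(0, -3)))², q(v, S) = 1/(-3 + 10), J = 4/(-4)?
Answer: -64082/119707 ≈ -0.53532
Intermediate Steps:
J = -1 (J = 4*(-¼) = -1)
q(v, S) = ⅐ (q(v, S) = 1/7 = ⅐)
z = 128164/49 (z = (51 + ⅐)² = (358/7)² = 128164/49 ≈ 2615.6)
z/(-4886) = (128164/49)/(-4886) = (128164/49)*(-1/4886) = -64082/119707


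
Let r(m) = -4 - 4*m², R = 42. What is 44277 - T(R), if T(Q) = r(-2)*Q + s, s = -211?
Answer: 45328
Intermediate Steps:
r(m) = -4 - 4*m²
T(Q) = -211 - 20*Q (T(Q) = (-4 - 4*(-2)²)*Q - 211 = (-4 - 4*4)*Q - 211 = (-4 - 16)*Q - 211 = -20*Q - 211 = -211 - 20*Q)
44277 - T(R) = 44277 - (-211 - 20*42) = 44277 - (-211 - 840) = 44277 - 1*(-1051) = 44277 + 1051 = 45328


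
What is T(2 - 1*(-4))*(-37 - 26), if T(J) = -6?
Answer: 378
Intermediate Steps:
T(2 - 1*(-4))*(-37 - 26) = -6*(-37 - 26) = -6*(-63) = 378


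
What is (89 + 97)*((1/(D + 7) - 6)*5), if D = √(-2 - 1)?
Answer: 930*(-6*√3 + 41*I)/(√3 - 7*I) ≈ -5454.8 - 30.977*I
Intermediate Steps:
D = I*√3 (D = √(-3) = I*√3 ≈ 1.732*I)
(89 + 97)*((1/(D + 7) - 6)*5) = (89 + 97)*((1/(I*√3 + 7) - 6)*5) = 186*((1/(7 + I*√3) - 6)*5) = 186*((-6 + 1/(7 + I*√3))*5) = 186*(-30 + 5/(7 + I*√3)) = -5580 + 930/(7 + I*√3)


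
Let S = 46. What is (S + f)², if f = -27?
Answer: 361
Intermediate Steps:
(S + f)² = (46 - 27)² = 19² = 361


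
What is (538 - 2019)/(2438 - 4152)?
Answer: 1481/1714 ≈ 0.86406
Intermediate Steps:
(538 - 2019)/(2438 - 4152) = -1481/(-1714) = -1481*(-1/1714) = 1481/1714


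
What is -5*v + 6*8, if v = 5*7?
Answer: -127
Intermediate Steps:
v = 35
-5*v + 6*8 = -5*35 + 6*8 = -175 + 48 = -127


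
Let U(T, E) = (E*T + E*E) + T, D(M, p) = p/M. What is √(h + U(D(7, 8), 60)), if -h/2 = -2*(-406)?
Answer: 4*√6265/7 ≈ 45.230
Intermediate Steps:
U(T, E) = T + E² + E*T (U(T, E) = (E*T + E²) + T = (E² + E*T) + T = T + E² + E*T)
h = -1624 (h = -(-4)*(-406) = -2*812 = -1624)
√(h + U(D(7, 8), 60)) = √(-1624 + (8/7 + 60² + 60*(8/7))) = √(-1624 + (8*(⅐) + 3600 + 60*(8*(⅐)))) = √(-1624 + (8/7 + 3600 + 60*(8/7))) = √(-1624 + (8/7 + 3600 + 480/7)) = √(-1624 + 25688/7) = √(14320/7) = 4*√6265/7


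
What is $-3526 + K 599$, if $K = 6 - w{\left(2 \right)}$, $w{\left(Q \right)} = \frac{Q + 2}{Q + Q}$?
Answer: $-531$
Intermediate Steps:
$w{\left(Q \right)} = \frac{2 + Q}{2 Q}$
$K = 5$ ($K = 6 - \frac{2 + 2}{2 \cdot 2} = 6 - \frac{1}{2} \cdot \frac{1}{2} \cdot 4 = 6 - 1 = 5$)
$-3526 + K 599 = -3526 + 5 \cdot 599 = -3526 + 2995 = -531$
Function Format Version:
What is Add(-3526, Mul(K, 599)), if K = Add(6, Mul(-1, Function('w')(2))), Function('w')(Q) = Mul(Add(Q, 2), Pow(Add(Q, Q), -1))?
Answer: -531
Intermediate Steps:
Function('w')(Q) = Mul(Rational(1, 2), Pow(Q, -1), Add(2, Q)) (Function('w')(Q) = Mul(Add(2, Q), Pow(Mul(2, Q), -1)) = Mul(Add(2, Q), Mul(Rational(1, 2), Pow(Q, -1))) = Mul(Rational(1, 2), Pow(Q, -1), Add(2, Q)))
K = 5 (K = Add(6, Mul(-1, Mul(Rational(1, 2), Pow(2, -1), Add(2, 2)))) = Add(6, Mul(-1, Mul(Rational(1, 2), Rational(1, 2), 4))) = Add(6, Mul(-1, 1)) = Add(6, -1) = 5)
Add(-3526, Mul(K, 599)) = Add(-3526, Mul(5, 599)) = Add(-3526, 2995) = -531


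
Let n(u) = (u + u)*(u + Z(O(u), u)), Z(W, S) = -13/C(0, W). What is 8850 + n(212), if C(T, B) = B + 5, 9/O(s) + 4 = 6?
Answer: 1864998/19 ≈ 98158.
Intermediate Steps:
O(s) = 9/2 (O(s) = 9/(-4 + 6) = 9/2)
C(T, B) = 5 + B
Z(W, S) = -13/(5 + W)
n(u) = 2*u*(-26/19 + u) (n(u) = (u + u)*(u - 13/(5 + 9/2)) = (2*u)*(u - 13/19/2) = (2*u)*(u - 13*2/19) = (2*u)*(u - 26/19) = (2*u)*(-26/19 + u) = 2*u*(-26/19 + u))
8850 + n(212) = 8850 + (2/19)*212*(-26 + 19*212) = 8850 + (2/19)*212*(-26 + 4028) = 8850 + (2/19)*212*4002 = 8850 + 1696848/19 = 1864998/19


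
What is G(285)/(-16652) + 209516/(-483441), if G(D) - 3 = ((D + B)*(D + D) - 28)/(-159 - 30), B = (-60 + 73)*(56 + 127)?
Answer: 154064639/3150101556 ≈ 0.048908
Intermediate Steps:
B = 2379 (B = 13*183 = 2379)
G(D) = 85/27 - 2*D*(2379 + D)/189 (G(D) = 3 + ((D + 2379)*(D + D) - 28)/(-159 - 30) = 3 + ((2379 + D)*(2*D) - 28)/(-189) = 3 + (2*D*(2379 + D) - 28)*(-1/189) = 3 + (-28 + 2*D*(2379 + D))*(-1/189) = 3 + (4/27 - 2*D*(2379 + D)/189) = 85/27 - 2*D*(2379 + D)/189)
G(285)/(-16652) + 209516/(-483441) = (85/27 - 1586/63*285 - 2/189*285²)/(-16652) + 209516/(-483441) = (85/27 - 150670/21 - 2/189*81225)*(-1/16652) + 209516*(-1/483441) = (85/27 - 150670/21 - 18050/21)*(-1/16652) - 209516/483441 = -1517885/189*(-1/16652) - 209516/483441 = 65995/136836 - 209516/483441 = 154064639/3150101556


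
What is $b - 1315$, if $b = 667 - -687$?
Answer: $39$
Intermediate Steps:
$b = 1354$ ($b = 667 + 687 = 1354$)
$b - 1315 = 1354 - 1315 = 39$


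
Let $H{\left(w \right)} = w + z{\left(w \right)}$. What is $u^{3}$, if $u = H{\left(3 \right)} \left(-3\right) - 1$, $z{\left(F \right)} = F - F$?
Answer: $-1000$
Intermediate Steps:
$z{\left(F \right)} = 0$
$H{\left(w \right)} = w$ ($H{\left(w \right)} = w + 0 = w$)
$u = -10$ ($u = 3 \left(-3\right) - 1 = -9 - 1 = -10$)
$u^{3} = \left(-10\right)^{3} = -1000$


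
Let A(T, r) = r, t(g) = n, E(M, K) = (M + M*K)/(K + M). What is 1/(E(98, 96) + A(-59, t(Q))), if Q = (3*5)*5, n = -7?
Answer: 1/42 ≈ 0.023810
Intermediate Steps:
Q = 75 (Q = 15*5 = 75)
E(M, K) = (M + K*M)/(K + M)
t(g) = -7
1/(E(98, 96) + A(-59, t(Q))) = 1/(98*(1 + 96)/(96 + 98) - 7) = 1/(98*97/194 - 7) = 1/(98*(1/194)*97 - 7) = 1/(49 - 7) = 1/42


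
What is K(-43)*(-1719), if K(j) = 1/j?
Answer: 1719/43 ≈ 39.977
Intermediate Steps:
K(-43)*(-1719) = -1719/(-43) = -1/43*(-1719) = 1719/43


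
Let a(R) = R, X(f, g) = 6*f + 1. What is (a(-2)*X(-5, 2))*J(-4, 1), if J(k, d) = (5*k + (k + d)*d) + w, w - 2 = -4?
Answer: -1450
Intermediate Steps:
w = -2 (w = 2 - 4 = -2)
X(f, g) = 1 + 6*f
J(k, d) = -2 + 5*k + d*(d + k) (J(k, d) = (5*k + (k + d)*d) - 2 = (5*k + (d + k)*d) - 2 = (5*k + d*(d + k)) - 2 = -2 + 5*k + d*(d + k))
(a(-2)*X(-5, 2))*J(-4, 1) = (-2*(1 + 6*(-5)))*(-2 + 1² + 5*(-4) + 1*(-4)) = (-2*(1 - 30))*(-2 + 1 - 20 - 4) = -2*(-29)*(-25) = 58*(-25) = -1450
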